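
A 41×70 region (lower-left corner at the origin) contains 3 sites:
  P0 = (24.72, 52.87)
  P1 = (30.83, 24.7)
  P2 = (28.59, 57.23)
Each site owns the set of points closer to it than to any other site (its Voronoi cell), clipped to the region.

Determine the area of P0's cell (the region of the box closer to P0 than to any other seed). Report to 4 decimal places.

Area of P0's cell: 912.8254

1. box [0,41]×[0,70]: [(0, 0) (41, 0) (41, 70) (0, 70)]
2. ⊥bis P0·P1 via (27.775,38.785): [(0, 32.7607) (41, 41.6535) (41, 70) (0, 70)]  |A|=1344.5101
3. ⊥bis P0·P2 via (26.655,55.05): [(0, 32.7607) (41, 41.6535) (41, 42.3172) (9.8121, 70) (0, 70)]  |A|=912.8254
4. canonical 5-gon: [(0, 32.7607) (41, 41.6535) (41, 42.3172) (9.8121, 70) (0, 70)]
5. shoelace: 912.8254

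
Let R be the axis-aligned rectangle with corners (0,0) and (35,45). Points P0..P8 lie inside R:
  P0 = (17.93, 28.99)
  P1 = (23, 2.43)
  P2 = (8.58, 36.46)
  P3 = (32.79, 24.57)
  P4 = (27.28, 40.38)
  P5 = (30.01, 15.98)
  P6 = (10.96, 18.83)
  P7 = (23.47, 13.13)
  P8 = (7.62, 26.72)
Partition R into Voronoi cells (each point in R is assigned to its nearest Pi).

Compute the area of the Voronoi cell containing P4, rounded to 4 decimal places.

Area of P4's cell: 194.5114

1. box [0,35]×[0,45]: [(0, 0) (35, 0) (35, 45) (0, 45)]
2. ⊥bis P4·P0 via (22.605,34.685): [(35, 24.51) (35, 45) (10.0395, 45)]  |A|=255.7208
3. ⊥bis P4·P1 via (25.14,21.405): [(35, 24.51) (35, 45) (10.0395, 45)]  |A|=255.7208
4. ⊥bis P4·P2 via (17.93,38.42): [(17.904, 38.544) (35, 24.51) (35, 45) (16.5507, 45)]  |A|=234.7027
5. ⊥bis P4·P3 via (30.035,32.475): [(17.904, 38.544) (26.7092, 31.3159) (35, 34.2054) (35, 45) (16.5507, 45)]  |A|=194.5114
6. ⊥bis P4·P5 via (28.645,28.18): [(17.904, 38.544) (26.7092, 31.3159) (35, 34.2054) (35, 45) (16.5507, 45)]  |A|=194.5114
7. ⊥bis P4·P6 via (19.12,29.605): [(17.904, 38.544) (26.7092, 31.3159) (35, 34.2054) (35, 45) (16.5507, 45)]  |A|=194.5114
8. ⊥bis P4·P7 via (25.375,26.755): [(17.904, 38.544) (26.7092, 31.3159) (35, 34.2054) (35, 45) (16.5507, 45)]  |A|=194.5114
9. ⊥bis P4·P8 via (17.45,33.55): [(17.904, 38.544) (26.7092, 31.3159) (35, 34.2054) (35, 45) (16.5507, 45)]  |A|=194.5114
10. canonical 5-gon: [(17.904, 38.544) (26.7092, 31.3159) (35, 34.2054) (35, 45) (16.5507, 45)]
11. shoelace: 194.5114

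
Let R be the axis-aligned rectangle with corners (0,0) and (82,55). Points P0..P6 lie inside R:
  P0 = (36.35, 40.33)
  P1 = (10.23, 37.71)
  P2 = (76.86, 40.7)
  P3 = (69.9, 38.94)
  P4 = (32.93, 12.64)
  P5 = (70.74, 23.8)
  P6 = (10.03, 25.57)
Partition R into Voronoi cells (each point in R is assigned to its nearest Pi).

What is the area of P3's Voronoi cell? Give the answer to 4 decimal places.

1. box [0,82]×[0,55]: [(0, 0) (82, 0) (82, 55) (0, 55)]
2. ⊥bis P3·P0 via (53.125,39.635): [(51.4829, 0) (82, 0) (82, 55) (53.7616, 55)]  |A|=1615.7769
3. ⊥bis P3·P1 via (40.065,38.325): [(51.4829, 0) (82, 0) (82, 55) (53.7616, 55)]  |A|=1615.7769
4. ⊥bis P3·P2 via (73.38,39.82): [(51.4829, 0) (82, 0) (82, 5.7318) (69.5414, 55) (53.7616, 55)]  |A|=1308.8701
5. ⊥bis P3·P4 via (51.415,25.79): [(52.4889, 24.2805) (69.7617, 0) (82, 0) (82, 5.7318) (69.5414, 55) (53.7616, 55)]  |A|=1086.9611
6. ⊥bis P3·P5 via (70.32,31.37): [(52.7422, 30.3947) (75.4449, 31.6543) (69.5414, 55) (53.7616, 55)]  |A|=462.8559
7. ⊥bis P3·P6 via (39.965,32.255): [(52.7422, 30.3947) (75.4449, 31.6543) (69.5414, 55) (53.7616, 55)]  |A|=462.8559
8. canonical 4-gon: [(52.7422, 30.3947) (75.4449, 31.6543) (69.5414, 55) (53.7616, 55)]
9. shoelace: 462.8559

Area of P3's cell: 462.8559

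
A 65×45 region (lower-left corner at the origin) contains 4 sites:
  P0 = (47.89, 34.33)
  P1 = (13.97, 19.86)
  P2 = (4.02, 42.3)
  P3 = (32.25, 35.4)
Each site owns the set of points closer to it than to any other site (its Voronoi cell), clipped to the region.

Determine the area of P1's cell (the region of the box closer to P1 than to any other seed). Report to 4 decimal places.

1. box [0,65]×[0,45]: [(0, 0) (65, 0) (65, 45) (0, 45)]
2. ⊥bis P1·P0 via (30.93,27.095): [(0, 0) (42.4885, 0) (23.2919, 45) (0, 45)]  |A|=1480.0586
3. ⊥bis P1·P2 via (8.995,31.08): [(0, 27.0916) (0, 0) (42.4885, 0) (26.0113, 38.6251)]  |A|=1172.9061
4. ⊥bis P1·P3 via (23.11,27.63): [(17.116, 34.6809) (0, 27.0916) (0, 0) (42.4885, 0) (38.3487, 9.7045)]  |A|=1019.9456
5. canonical 5-gon: [(17.116, 34.6809) (0, 27.0916) (0, 0) (42.4885, 0) (38.3487, 9.7045)]
6. shoelace: 1019.9456

Area of P1's cell: 1019.9456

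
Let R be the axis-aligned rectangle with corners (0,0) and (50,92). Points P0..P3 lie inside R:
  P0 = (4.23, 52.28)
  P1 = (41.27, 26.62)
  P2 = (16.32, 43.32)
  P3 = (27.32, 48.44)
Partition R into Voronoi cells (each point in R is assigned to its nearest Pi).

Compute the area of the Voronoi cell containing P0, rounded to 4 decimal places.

Area of P0's cell: 889.7188

1. box [0,50]×[0,92]: [(0, 0) (50, 0) (50, 92) (0, 92)]
2. ⊥bis P0·P1 via (22.75,39.45): [(0, 6.6106) (50, 78.7852) (50, 92) (0, 92)]  |A|=2465.1072
3. ⊥bis P0·P2 via (10.275,47.8): [(0, 33.9356) (43.032, 92) (0, 92)]  |A|=1249.3127
4. ⊥bis P0·P3 via (15.775,50.36): [(0, 33.9356) (16.8174, 56.6278) (22.7, 92) (0, 92)]  |A|=889.7188
5. canonical 4-gon: [(0, 33.9356) (16.8174, 56.6278) (22.7, 92) (0, 92)]
6. shoelace: 889.7188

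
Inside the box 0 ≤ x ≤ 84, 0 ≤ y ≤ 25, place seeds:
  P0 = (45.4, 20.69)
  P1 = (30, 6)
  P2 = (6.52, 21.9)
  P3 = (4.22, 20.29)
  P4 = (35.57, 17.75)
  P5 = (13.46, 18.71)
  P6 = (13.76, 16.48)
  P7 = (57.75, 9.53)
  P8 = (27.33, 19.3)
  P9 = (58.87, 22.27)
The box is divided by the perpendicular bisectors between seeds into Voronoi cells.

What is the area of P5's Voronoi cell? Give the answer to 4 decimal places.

Area of P5's cell: 71.5125

1. box [0,84]×[0,25]: [(0, 0) (84, 0) (84, 25) (0, 25)]
2. ⊥bis P5·P0 via (29.43,19.7): [(0, 0) (30.6512, 0) (29.1014, 25) (0, 25)]  |A|=746.9084
3. ⊥bis P5·P1 via (21.73,12.355): [(0, 0) (12.2359, 0) (29.2765, 22.1756) (29.1014, 25) (0, 25)]  |A|=542.7233
4. ⊥bis P5·P2 via (9.99,20.305): [(0.6567, 0) (12.2359, 0) (29.2765, 22.1756) (29.1014, 25) (12.1481, 25)]  |A|=382.6633
5. ⊥bis P5·P3 via (8.84,19.5): [(8.378, 16.7979) (5.5056, 0) (12.2359, 0) (29.2765, 22.1756) (29.1014, 25) (12.1481, 25)]  |A|=341.9379
6. ⊥bis P5·P4 via (24.515,18.23): [(8.378, 16.7979) (5.5056, 0) (12.2359, 0) (24.4114, 15.8444) (24.8089, 25) (12.1481, 25)]  |A|=314.863
7. ⊥bis P5·P6 via (13.61,17.595): [(8.4236, 16.8973) (24.5513, 19.0669) (24.8089, 25) (12.1481, 25)]  |A|=98.8577
8. ⊥bis P5·P7 via (35.605,14.12): [(8.4236, 16.8973) (24.5513, 19.0669) (24.8089, 25) (12.1481, 25)]  |A|=98.8577
9. ⊥bis P5·P8 via (20.395,19.005): [(8.4236, 16.8973) (20.416, 18.5106) (20.14, 25) (12.1481, 25)]  |A|=71.5125
10. ⊥bis P5·P9 via (36.165,20.49): [(8.4236, 16.8973) (20.416, 18.5106) (20.14, 25) (12.1481, 25)]  |A|=71.5125
11. canonical 4-gon: [(8.4236, 16.8973) (20.416, 18.5106) (20.14, 25) (12.1481, 25)]
12. shoelace: 71.5125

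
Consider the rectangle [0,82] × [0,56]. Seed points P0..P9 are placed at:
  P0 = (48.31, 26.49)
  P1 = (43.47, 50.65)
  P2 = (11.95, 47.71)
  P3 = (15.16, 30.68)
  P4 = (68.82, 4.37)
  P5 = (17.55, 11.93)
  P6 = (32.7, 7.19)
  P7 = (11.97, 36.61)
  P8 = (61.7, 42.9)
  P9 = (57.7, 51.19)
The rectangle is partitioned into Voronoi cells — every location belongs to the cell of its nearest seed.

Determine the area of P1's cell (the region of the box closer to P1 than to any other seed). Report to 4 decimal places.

Area of P1's cell: 409.1823

1. box [0,82]×[0,56]: [(0, 0) (82, 0) (82, 56) (0, 56)]
2. ⊥bis P1·P0 via (45.89,38.57): [(0, 29.3768) (82, 45.804) (82, 56) (0, 56)]  |A|=1509.5888
3. ⊥bis P1·P2 via (27.71,49.18): [(29.015, 35.1894) (82, 45.804) (82, 56) (27.0739, 56)]  |A|=841.6416
4. ⊥bis P1·P3 via (29.315,40.665): [(28.3807, 41.9895) (32.6621, 35.92) (82, 45.804) (82, 56) (27.0739, 56)]  |A|=829.0094
5. ⊥bis P1·P4 via (56.145,27.51): [(28.3807, 41.9895) (32.6621, 35.92) (82, 45.804) (82, 56) (27.0739, 56)]  |A|=829.0094
6. ⊥bis P1·P5 via (30.51,31.29): [(28.3807, 41.9895) (32.6621, 35.92) (82, 45.804) (82, 56) (27.0739, 56)]  |A|=829.0094
7. ⊥bis P1·P6 via (38.085,28.92): [(28.3807, 41.9895) (32.6621, 35.92) (82, 45.804) (82, 56) (27.0739, 56)]  |A|=829.0094
8. ⊥bis P1·P7 via (27.72,43.63): [(28.362, 42.1896) (28.5722, 41.718) (32.6621, 35.92) (82, 45.804) (82, 56) (27.0739, 56)]  |A|=828.9928
9. ⊥bis P1·P8 via (52.585,46.775): [(28.362, 42.1896) (28.5722, 41.718) (32.6621, 35.92) (49.3954, 39.2722) (56.5068, 56) (27.0739, 56)]  |A|=449.5515
10. ⊥bis P1·P9 via (50.585,50.92): [(28.362, 42.1896) (28.5722, 41.718) (32.6621, 35.92) (49.3954, 39.2722) (50.8933, 42.7957) (50.3922, 56) (27.0739, 56)]  |A|=409.1823
11. canonical 7-gon: [(28.362, 42.1896) (28.5722, 41.718) (32.6621, 35.92) (49.3954, 39.2722) (50.8933, 42.7957) (50.3922, 56) (27.0739, 56)]
12. shoelace: 409.1823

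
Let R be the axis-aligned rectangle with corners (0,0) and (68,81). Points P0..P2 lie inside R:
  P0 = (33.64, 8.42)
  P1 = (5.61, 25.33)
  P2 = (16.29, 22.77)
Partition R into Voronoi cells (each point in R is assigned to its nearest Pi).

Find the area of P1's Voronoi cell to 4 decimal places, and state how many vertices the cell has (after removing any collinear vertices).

Area of P1's cell: 1206.3388 (4 vertices)

1. box [0,68]×[0,81]: [(0, 0) (68, 0) (68, 81) (0, 81)]
2. ⊥bis P1·P0 via (19.625,16.875): [(0, 0) (9.4446, 0) (58.3105, 81) (0, 81)]  |A|=2744.0809
3. ⊥bis P1·P2 via (10.95,24.05): [(0, 0) (5.1852, 0) (24.6009, 81) (0, 81)]  |A|=1206.3388
4. canonical 4-gon: [(0, 0) (5.1852, 0) (24.6009, 81) (0, 81)]
5. shoelace: 1206.3388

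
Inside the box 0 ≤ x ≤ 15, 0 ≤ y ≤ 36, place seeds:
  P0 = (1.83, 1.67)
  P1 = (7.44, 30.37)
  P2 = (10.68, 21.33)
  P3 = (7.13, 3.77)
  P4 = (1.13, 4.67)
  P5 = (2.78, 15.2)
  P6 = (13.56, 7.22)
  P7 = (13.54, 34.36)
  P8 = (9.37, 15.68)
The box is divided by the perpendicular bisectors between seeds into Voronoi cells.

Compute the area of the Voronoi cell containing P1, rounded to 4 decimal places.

1. box [0,15]×[0,36]: [(0, 0) (15, 0) (15, 36) (0, 36)]
2. ⊥bis P1·P0 via (4.635,16.02): [(0, 16.926) (15, 13.9939) (15, 36) (0, 36)]  |A|=308.1003
3. ⊥bis P1·P2 via (9.06,25.85): [(0, 22.6028) (15, 27.9789) (15, 36) (0, 36)]  |A|=160.6367
4. ⊥bis P1·P3 via (7.285,17.07): [(0, 22.6028) (15, 27.9789) (15, 36) (0, 36)]  |A|=160.6367
5. ⊥bis P1·P4 via (4.285,17.52): [(0, 22.6028) (15, 27.9789) (15, 36) (0, 36)]  |A|=160.6367
6. ⊥bis P1·P5 via (5.11,22.785): [(0, 24.3547) (2.6321, 23.5462) (15, 27.9789) (15, 36) (0, 36)]  |A|=158.3312
7. ⊥bis P1·P6 via (10.5,18.795): [(0, 24.3547) (2.6321, 23.5462) (15, 27.9789) (15, 36) (0, 36)]  |A|=158.3312
8. ⊥bis P1·P7 via (10.49,32.365): [(0, 24.3547) (2.6321, 23.5462) (13.6706, 27.5025) (8.1124, 36) (0, 36)]  |A|=123.7355
9. ⊥bis P1·P8 via (8.405,23.025): [(0, 24.3547) (2.6321, 23.5462) (13.6706, 27.5025) (8.1124, 36) (0, 36)]  |A|=123.7355
10. canonical 5-gon: [(0, 24.3547) (2.6321, 23.5462) (13.6706, 27.5025) (8.1124, 36) (0, 36)]
11. shoelace: 123.7355

Area of P1's cell: 123.7355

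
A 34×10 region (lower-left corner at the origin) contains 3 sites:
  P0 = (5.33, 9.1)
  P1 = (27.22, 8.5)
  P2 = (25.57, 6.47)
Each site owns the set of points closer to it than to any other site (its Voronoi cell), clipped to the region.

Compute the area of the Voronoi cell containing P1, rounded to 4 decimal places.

1. box [0,34]×[0,10]: [(0, 0) (34, 0) (34, 10) (0, 10)]
2. ⊥bis P1·P0 via (16.275,8.8): [(16.0338, 0) (34, 0) (34, 10) (16.3079, 10)]  |A|=178.2916
3. ⊥bis P1·P2 via (26.395,7.485): [(34, 1.3036) (34, 10) (23.3008, 10)]  |A|=46.5223
4. canonical 3-gon: [(34, 1.3036) (34, 10) (23.3008, 10)]
5. shoelace: 46.5223

Area of P1's cell: 46.5223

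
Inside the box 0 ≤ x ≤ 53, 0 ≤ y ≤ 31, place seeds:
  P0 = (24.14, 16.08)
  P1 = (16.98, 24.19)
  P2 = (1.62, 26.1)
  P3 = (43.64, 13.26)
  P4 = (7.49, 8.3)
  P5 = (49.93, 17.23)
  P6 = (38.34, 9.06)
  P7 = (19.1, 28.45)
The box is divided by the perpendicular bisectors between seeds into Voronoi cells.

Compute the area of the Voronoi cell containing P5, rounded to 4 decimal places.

Area of P5's cell: 206.6419

1. box [0,53]×[0,31]: [(0, 0) (53, 0) (53, 31) (0, 31)]
2. ⊥bis P5·P0 via (37.035,16.655): [(37.7777, 0) (53, 0) (53, 31) (36.3953, 31)]  |A|=493.3184
3. ⊥bis P5·P1 via (33.455,20.71): [(37.7777, 0) (53, 0) (53, 31) (36.3953, 31)]  |A|=493.3184
4. ⊥bis P5·P2 via (25.775,21.665): [(37.7777, 0) (53, 0) (53, 31) (36.3953, 31)]  |A|=493.3184
5. ⊥bis P5·P3 via (46.785,15.245): [(53, 5.3981) (53, 31) (36.8411, 31)]  |A|=206.85
6. ⊥bis P5·P4 via (28.71,12.765): [(53, 5.3981) (53, 31) (36.8411, 31)]  |A|=206.85
7. ⊥bis P5·P6 via (44.135,13.145): [(53, 5.3981) (53, 31) (36.8411, 31)]  |A|=206.85
8. ⊥bis P5·P7 via (34.515,22.84): [(37.2493, 30.3532) (53, 5.3981) (53, 31) (37.4847, 31)]  |A|=206.6419
9. canonical 4-gon: [(37.2493, 30.3532) (53, 5.3981) (53, 31) (37.4847, 31)]
10. shoelace: 206.6419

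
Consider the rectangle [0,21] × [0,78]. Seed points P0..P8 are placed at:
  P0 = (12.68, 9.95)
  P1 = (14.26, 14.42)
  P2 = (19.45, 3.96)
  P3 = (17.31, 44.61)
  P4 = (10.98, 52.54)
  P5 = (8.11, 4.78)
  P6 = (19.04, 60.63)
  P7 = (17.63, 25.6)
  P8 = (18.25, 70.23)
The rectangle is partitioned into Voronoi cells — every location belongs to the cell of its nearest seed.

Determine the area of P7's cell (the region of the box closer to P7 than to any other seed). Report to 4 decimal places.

1. box [0,21]×[0,78]: [(0, 0) (21, 0) (21, 78) (0, 78)]
2. ⊥bis P7·P0 via (15.155,17.775): [(0, 22.5684) (21, 15.9263) (21, 78) (0, 78)]  |A|=1233.8057
3. ⊥bis P7·P1 via (15.945,20.01): [(0, 24.8163) (21, 18.4863) (21, 78) (0, 78)]  |A|=1183.3229
4. ⊥bis P7·P2 via (18.54,14.78): [(0, 24.8163) (21, 18.4863) (21, 78) (0, 78)]  |A|=1183.3229
5. ⊥bis P7·P3 via (17.47,35.105): [(0, 34.8109) (0, 24.8163) (21, 18.4863) (21, 35.1644)]  |A|=280.064
6. ⊥bis P7·P4 via (14.305,39.07): [(0, 34.8109) (0, 24.8163) (21, 18.4863) (21, 35.1644)]  |A|=280.064
7. ⊥bis P7·P5 via (12.87,15.19): [(0, 34.8109) (0, 24.8163) (21, 18.4863) (21, 35.1644)]  |A|=280.064
8. ⊥bis P7·P6 via (18.335,43.115): [(0, 34.8109) (0, 24.8163) (21, 18.4863) (21, 35.1644)]  |A|=280.064
9. ⊥bis P7·P8 via (17.94,47.915): [(0, 34.8109) (0, 24.8163) (21, 18.4863) (21, 35.1644)]  |A|=280.064
10. canonical 4-gon: [(0, 34.8109) (0, 24.8163) (21, 18.4863) (21, 35.1644)]
11. shoelace: 280.064

Area of P7's cell: 280.0640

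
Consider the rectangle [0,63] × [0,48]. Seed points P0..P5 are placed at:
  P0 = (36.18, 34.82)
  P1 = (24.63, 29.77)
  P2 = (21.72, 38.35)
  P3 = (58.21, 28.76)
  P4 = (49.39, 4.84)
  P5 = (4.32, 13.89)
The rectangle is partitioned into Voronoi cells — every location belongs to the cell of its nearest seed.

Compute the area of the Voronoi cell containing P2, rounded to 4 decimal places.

Area of P2's cell: 464.7205

1. box [0,63]×[0,48]: [(0, 0) (63, 0) (63, 48) (0, 48)]
2. ⊥bis P2·P0 via (28.95,36.585): [(0, 0) (20.0188, 0) (31.7366, 48) (0, 48)]  |A|=1242.131
3. ⊥bis P2·P1 via (23.175,34.06): [(0, 26.1999) (28.7993, 35.9675) (31.7366, 48) (0, 48)]  |A|=504.8479
4. ⊥bis P2·P3 via (39.965,33.555): [(0, 26.1999) (28.7993, 35.9675) (31.7366, 48) (0, 48)]  |A|=504.8479
5. ⊥bis P2·P4 via (35.555,21.595): [(0, 26.1999) (28.7993, 35.9675) (31.7366, 48) (0, 48)]  |A|=504.8479
6. ⊥bis P2·P5 via (13.02,26.12): [(0, 35.382) (8.7404, 29.1644) (28.7993, 35.9675) (31.7366, 48) (0, 48)]  |A|=464.7205
7. canonical 5-gon: [(0, 35.382) (8.7404, 29.1644) (28.7993, 35.9675) (31.7366, 48) (0, 48)]
8. shoelace: 464.7205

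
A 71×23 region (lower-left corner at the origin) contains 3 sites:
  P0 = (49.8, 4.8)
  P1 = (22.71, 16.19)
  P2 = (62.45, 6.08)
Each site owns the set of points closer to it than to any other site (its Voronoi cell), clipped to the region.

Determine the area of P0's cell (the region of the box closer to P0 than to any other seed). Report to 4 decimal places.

Area of P0's cell: 433.1880

1. box [0,71]×[0,23]: [(0, 0) (71, 0) (71, 23) (0, 23)]
2. ⊥bis P0·P1 via (36.255,10.495): [(31.8424, 0) (71, 0) (71, 23) (41.5127, 23)]  |A|=789.4163
3. ⊥bis P0·P2 via (56.125,5.44): [(31.8424, 0) (56.6755, 0) (54.3482, 23) (41.5127, 23)]  |A|=433.188
4. canonical 4-gon: [(31.8424, 0) (56.6755, 0) (54.3482, 23) (41.5127, 23)]
5. shoelace: 433.188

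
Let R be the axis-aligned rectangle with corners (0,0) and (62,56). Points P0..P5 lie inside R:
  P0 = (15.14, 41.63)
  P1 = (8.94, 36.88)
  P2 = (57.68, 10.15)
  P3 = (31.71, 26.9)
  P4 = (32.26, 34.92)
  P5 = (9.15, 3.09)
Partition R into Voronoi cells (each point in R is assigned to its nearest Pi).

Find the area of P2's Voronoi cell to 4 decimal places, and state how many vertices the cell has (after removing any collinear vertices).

1. box [0,62]×[0,56]: [(0, 0) (62, 0) (62, 56) (0, 56)]
2. ⊥bis P2·P0 via (36.41,25.89): [(17.2512, 0) (62, 0) (62, 56) (58.6917, 56)]  |A|=1345.6005
3. ⊥bis P2·P1 via (33.31,23.515): [(29.4672, 16.5079) (20.4139, 0) (62, 0) (62, 56) (58.6917, 56)]  |A|=1319.4953
4. ⊥bis P2·P3 via (44.695,18.525): [(32.7468, 0) (62, 0) (62, 45.3555)]  |A|=663.3959
5. ⊥bis P2·P4 via (44.97,22.535): [(51.8063, 29.5507) (32.7468, 0) (62, 0) (62, 40.0119)]  |A|=636.1603
6. ⊥bis P2·P5 via (33.415,6.62): [(51.8063, 29.5507) (34.0778, 2.0637) (34.3781, 0) (62, 0) (62, 40.0119)]  |A|=634.4771
7. canonical 5-gon: [(51.8063, 29.5507) (34.0778, 2.0637) (34.3781, 0) (62, 0) (62, 40.0119)]
8. shoelace: 634.4771

Area of P2's cell: 634.4771 (5 vertices)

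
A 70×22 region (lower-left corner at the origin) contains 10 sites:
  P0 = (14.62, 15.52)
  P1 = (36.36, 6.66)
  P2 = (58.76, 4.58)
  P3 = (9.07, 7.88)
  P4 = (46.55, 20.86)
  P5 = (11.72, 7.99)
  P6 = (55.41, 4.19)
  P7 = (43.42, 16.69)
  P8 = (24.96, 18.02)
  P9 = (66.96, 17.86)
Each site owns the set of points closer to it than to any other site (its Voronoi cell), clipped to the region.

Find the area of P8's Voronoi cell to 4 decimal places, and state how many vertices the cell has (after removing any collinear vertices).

Area of P8's cell: 170.3342 (5 vertices)

1. box [0,70]×[0,22]: [(0, 0) (70, 0) (70, 22) (0, 22)]
2. ⊥bis P8·P0 via (19.79,16.77): [(23.8446, 0) (70, 0) (70, 22) (18.5255, 22)]  |A|=1073.9285
3. ⊥bis P8·P1 via (30.66,12.34): [(22.7744, 4.4266) (40.2861, 22) (18.5255, 22)]  |A|=191.2038
4. ⊥bis P8·P2 via (41.86,11.3): [(22.7744, 4.4266) (40.2861, 22) (18.5255, 22)]  |A|=191.2038
5. ⊥bis P8·P3 via (17.015,12.95): [(22.7744, 4.4266) (40.2861, 22) (18.5255, 22)]  |A|=191.2038
6. ⊥bis P8·P4 via (35.755,19.44): [(22.7744, 4.4266) (35.9859, 17.6847) (35.4183, 22) (18.5255, 22)]  |A|=180.7006
7. ⊥bis P8·P5 via (18.34,13.005): [(21.8067, 8.4288) (23.9471, 5.6034) (35.9859, 17.6847) (35.4183, 22) (18.5255, 22)]  |A|=177.7846
8. ⊥bis P8·P6 via (40.185,11.105): [(21.8067, 8.4288) (23.9471, 5.6034) (35.9859, 17.6847) (35.4183, 22) (18.5255, 22)]  |A|=177.7846
9. ⊥bis P8·P7 via (34.19,17.355): [(21.8067, 8.4288) (23.9471, 5.6034) (34.0756, 15.7677) (34.5247, 22) (18.5255, 22)]  |A|=170.3342
10. ⊥bis P8·P9 via (45.96,17.94): [(21.8067, 8.4288) (23.9471, 5.6034) (34.0756, 15.7677) (34.5247, 22) (18.5255, 22)]  |A|=170.3342
11. canonical 5-gon: [(21.8067, 8.4288) (23.9471, 5.6034) (34.0756, 15.7677) (34.5247, 22) (18.5255, 22)]
12. shoelace: 170.3342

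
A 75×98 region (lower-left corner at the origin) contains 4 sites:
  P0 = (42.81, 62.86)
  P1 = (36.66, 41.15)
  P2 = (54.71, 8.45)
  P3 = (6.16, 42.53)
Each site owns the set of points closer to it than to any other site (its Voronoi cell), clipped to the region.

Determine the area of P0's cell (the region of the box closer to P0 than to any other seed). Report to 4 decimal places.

1. box [0,75]×[0,98]: [(0, 0) (75, 0) (75, 98) (0, 98)]
2. ⊥bis P0·P1 via (39.735,52.005): [(0, 63.2611) (75, 42.0151) (75, 98) (0, 98)]  |A|=3402.1403
3. ⊥bis P0·P2 via (48.76,35.655): [(0, 63.2611) (75, 42.0151) (75, 98) (0, 98)]  |A|=3402.1403
4. ⊥bis P0·P3 via (24.485,52.695): [(0, 96.8354) (22.096, 57.0018) (75, 42.0151) (75, 98) (0, 98)]  |A|=3031.2109
5. canonical 5-gon: [(0, 96.8354) (22.096, 57.0018) (75, 42.0151) (75, 98) (0, 98)]
6. shoelace: 3031.2109

Area of P0's cell: 3031.2109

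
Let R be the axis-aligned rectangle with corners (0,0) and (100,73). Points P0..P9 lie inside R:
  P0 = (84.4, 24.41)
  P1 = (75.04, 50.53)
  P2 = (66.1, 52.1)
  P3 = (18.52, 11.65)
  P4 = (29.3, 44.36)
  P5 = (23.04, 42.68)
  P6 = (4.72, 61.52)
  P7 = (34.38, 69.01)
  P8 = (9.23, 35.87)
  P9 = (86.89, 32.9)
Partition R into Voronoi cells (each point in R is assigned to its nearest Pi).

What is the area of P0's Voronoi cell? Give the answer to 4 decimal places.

Area of P0's cell: 1361.6469

1. box [0,100]×[0,73]: [(0, 0) (100, 0) (100, 73) (0, 73)]
2. ⊥bis P0·P1 via (79.72,37.47): [(0, 8.9026) (0, 0) (100, 0) (100, 44.7373)]  |A|=2681.9954
3. ⊥bis P0·P2 via (75.25,38.255): [(67.3608, 33.0411) (17.3658, 0) (100, 0) (100, 44.7373)]  |A|=2095.2576
4. ⊥bis P0·P3 via (51.46,18.03): [(67.3608, 33.0411) (50.6869, 22.0215) (54.9521, 0) (100, 0) (100, 44.7373)]  |A|=1681.4031
5. ⊥bis P0·P4 via (56.85,34.385): [(67.3608, 33.0411) (52.9041, 23.4869) (51.2747, 18.9866) (54.9521, 0) (100, 0) (100, 44.7373)]  |A|=1677.6079
6. ⊥bis P0·P5 via (53.72,33.545): [(67.3608, 33.0411) (52.9041, 23.4869) (51.2747, 18.9866) (54.9521, 0) (100, 0) (100, 44.7373)]  |A|=1677.6079
7. ⊥bis P0·P6 via (44.56,42.965): [(67.3608, 33.0411) (52.9041, 23.4869) (51.2747, 18.9866) (54.9521, 0) (100, 0) (100, 44.7373)]  |A|=1677.6079
8. ⊥bis P0·P7 via (59.39,46.71): [(67.3608, 33.0411) (52.9041, 23.4869) (51.2747, 18.9866) (54.9521, 0) (100, 0) (100, 44.7373)]  |A|=1677.6079
9. ⊥bis P0·P8 via (46.815,30.14): [(67.3608, 33.0411) (52.9041, 23.4869) (51.2747, 18.9866) (54.9521, 0) (100, 0) (100, 44.7373)]  |A|=1677.6079
10. ⊥bis P0·P9 via (85.645,28.655): [(68.8592, 33.5781) (67.3608, 33.0411) (52.9041, 23.4869) (51.2747, 18.9866) (54.9521, 0) (100, 0) (100, 24.4449)]  |A|=1361.6469
11. canonical 7-gon: [(68.8592, 33.5781) (67.3608, 33.0411) (52.9041, 23.4869) (51.2747, 18.9866) (54.9521, 0) (100, 0) (100, 24.4449)]
12. shoelace: 1361.6469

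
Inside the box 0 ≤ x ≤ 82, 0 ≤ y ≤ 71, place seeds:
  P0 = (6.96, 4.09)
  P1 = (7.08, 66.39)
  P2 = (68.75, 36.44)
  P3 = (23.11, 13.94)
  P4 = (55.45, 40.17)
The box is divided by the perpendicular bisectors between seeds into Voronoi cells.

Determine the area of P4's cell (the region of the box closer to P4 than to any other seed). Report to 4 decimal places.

1. box [0,82]×[0,71]: [(0, 0) (82, 0) (82, 71) (0, 71)]
2. ⊥bis P4·P0 via (31.205,22.13): [(0, 64.0682) (47.6713, 0) (82, 0) (82, 71) (0, 71)]  |A|=4294.893
3. ⊥bis P4·P1 via (31.265,53.28): [(21.4709, 35.2122) (47.6713, 0) (82, 0) (82, 71) (40.8705, 71)]  |A|=3489.1434
4. ⊥bis P4·P2 via (62.1,38.305): [(21.4709, 35.2122) (47.6713, 0) (51.3573, 0) (71.2693, 71) (40.8705, 71)]  |A|=2020.3902
5. ⊥bis P4·P3 via (39.28,27.055): [(25.9549, 43.484) (53.8923, 9.0389) (71.2693, 71) (40.8705, 71)]  |A|=1583.0197
6. canonical 4-gon: [(25.9549, 43.484) (53.8923, 9.0389) (71.2693, 71) (40.8705, 71)]
7. shoelace: 1583.0197

Area of P4's cell: 1583.0197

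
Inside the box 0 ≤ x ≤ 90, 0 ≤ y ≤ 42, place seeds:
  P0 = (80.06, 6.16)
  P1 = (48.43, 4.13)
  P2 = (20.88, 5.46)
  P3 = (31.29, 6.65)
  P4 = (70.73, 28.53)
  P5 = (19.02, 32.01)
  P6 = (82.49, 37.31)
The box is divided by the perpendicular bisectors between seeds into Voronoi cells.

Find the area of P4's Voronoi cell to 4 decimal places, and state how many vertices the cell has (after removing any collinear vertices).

Area of P4's cell: 767.9218 (5 vertices)

1. box [0,90]×[0,42]: [(0, 0) (90, 0) (90, 42) (0, 42)]
2. ⊥bis P4·P0 via (75.395,17.345): [(0, 0) (33.8079, 0) (90, 23.4364) (90, 42) (0, 42)]  |A|=3121.5297
3. ⊥bis P4·P1 via (59.58,16.33): [(63.7731, 12.4978) (90, 23.4364) (90, 42) (31.4926, 42)]  |A|=1106.4812
4. ⊥bis P4·P2 via (45.805,16.995): [(36.2416, 37.6598) (63.7731, 12.4978) (90, 23.4364) (90, 42) (34.233, 42)]  |A|=1100.5344
5. ⊥bis P4·P3 via (51.01,17.59): [(43.6138, 30.922) (63.7731, 12.4978) (90, 23.4364) (90, 42) (37.4681, 42)]  |A|=1073.383
6. ⊥bis P4·P5 via (44.875,30.27): [(44.8433, 29.7984) (63.7731, 12.4978) (90, 23.4364) (90, 42) (45.6644, 42)]  |A|=1020.0222
7. ⊥bis P4·P6 via (76.61,32.92): [(44.8433, 29.7984) (63.7731, 12.4978) (85.1886, 21.4297) (69.8309, 42) (45.6644, 42)]  |A|=767.9218
8. canonical 5-gon: [(44.8433, 29.7984) (63.7731, 12.4978) (85.1886, 21.4297) (69.8309, 42) (45.6644, 42)]
9. shoelace: 767.9218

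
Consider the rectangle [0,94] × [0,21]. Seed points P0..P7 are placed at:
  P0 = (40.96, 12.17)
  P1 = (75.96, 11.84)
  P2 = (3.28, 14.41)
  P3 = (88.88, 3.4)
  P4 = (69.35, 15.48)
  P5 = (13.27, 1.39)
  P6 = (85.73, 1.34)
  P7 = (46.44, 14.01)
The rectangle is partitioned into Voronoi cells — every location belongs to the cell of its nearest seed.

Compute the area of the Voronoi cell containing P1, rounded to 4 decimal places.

Area of P1's cell: 265.0543

1. box [0,94]×[0,21]: [(0, 0) (94, 0) (94, 21) (0, 21)]
2. ⊥bis P1·P0 via (58.46,12.005): [(58.3468, 0) (94, 0) (94, 21) (58.5448, 21)]  |A|=746.638
3. ⊥bis P1·P2 via (39.62,13.125): [(58.3468, 0) (94, 0) (94, 21) (58.5448, 21)]  |A|=746.638
4. ⊥bis P1·P3 via (82.42,7.62): [(58.3468, 0) (77.4422, 0) (91.1605, 21) (58.5448, 21)]  |A|=542.9666
5. ⊥bis P1·P4 via (72.655,13.66): [(65.1327, 0) (77.4422, 0) (91.1605, 21) (76.697, 21)]  |A|=281.1168
6. ⊥bis P1·P5 via (44.615,6.615): [(65.1327, 0) (77.4422, 0) (91.1605, 21) (76.697, 21)]  |A|=281.1168
7. ⊥bis P1·P6 via (80.845,6.59): [(65.1327, 0) (73.7626, 0) (83.1454, 8.7305) (91.1605, 21) (76.697, 21)]  |A|=265.0543
8. ⊥bis P1·P7 via (61.2,12.925): [(65.1327, 0) (73.7626, 0) (83.1454, 8.7305) (91.1605, 21) (76.697, 21)]  |A|=265.0543
9. canonical 5-gon: [(65.1327, 0) (73.7626, 0) (83.1454, 8.7305) (91.1605, 21) (76.697, 21)]
10. shoelace: 265.0543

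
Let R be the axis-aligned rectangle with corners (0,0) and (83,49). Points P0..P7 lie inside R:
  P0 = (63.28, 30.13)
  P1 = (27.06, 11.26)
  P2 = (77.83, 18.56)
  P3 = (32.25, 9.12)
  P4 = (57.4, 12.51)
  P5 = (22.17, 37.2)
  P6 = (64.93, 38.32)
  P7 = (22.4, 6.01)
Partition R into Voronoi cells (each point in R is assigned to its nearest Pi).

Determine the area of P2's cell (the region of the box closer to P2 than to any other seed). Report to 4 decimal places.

Area of P2's cell: 420.5560

1. box [0,83]×[0,49]: [(0, 0) (83, 0) (83, 49) (0, 49)]
2. ⊥bis P2·P0 via (70.555,24.345): [(51.1961, 0) (83, 0) (83, 39.9954)]  |A|=636.0039
3. ⊥bis P2·P1 via (52.445,14.91): [(54.0693, 3.6132) (54.5888, 0) (83, 0) (83, 39.9954)]  |A|=629.8745
4. ⊥bis P2·P3 via (55.04,13.84): [(56.5198, 6.6949) (57.9064, 0) (83, 0) (83, 39.9954)]  |A|=613.5417
5. ⊥bis P2·P4 via (67.615,15.535): [(66.5118, 19.2604) (72.2154, 0) (83, 0) (83, 39.9954)]  |A|=433.5837
6. ⊥bis P2·P5 via (50,27.88): [(66.5118, 19.2604) (72.2154, 0) (83, 0) (83, 39.9954)]  |A|=433.5837
7. ⊥bis P2·P6 via (71.38,28.44): [(76.436, 31.7407) (66.5118, 19.2604) (72.2154, 0) (83, 0) (83, 36.0259)]  |A|=420.556
8. ⊥bis P2·P7 via (50.115,12.285): [(76.436, 31.7407) (66.5118, 19.2604) (72.2154, 0) (83, 0) (83, 36.0259)]  |A|=420.556
9. canonical 5-gon: [(76.436, 31.7407) (66.5118, 19.2604) (72.2154, 0) (83, 0) (83, 36.0259)]
10. shoelace: 420.556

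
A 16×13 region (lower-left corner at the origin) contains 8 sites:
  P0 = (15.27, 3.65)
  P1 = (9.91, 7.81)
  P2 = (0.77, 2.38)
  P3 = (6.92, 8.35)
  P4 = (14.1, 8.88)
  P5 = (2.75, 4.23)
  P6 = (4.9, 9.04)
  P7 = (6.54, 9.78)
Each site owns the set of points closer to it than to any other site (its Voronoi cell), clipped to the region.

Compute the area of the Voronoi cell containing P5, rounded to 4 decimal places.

Area of P5's cell: 38.8447

1. box [0,16]×[0,13]: [(0, 0) (16, 0) (16, 13) (0, 13)]
2. ⊥bis P5·P0 via (9.01,3.94): [(0, 0) (8.8275, 0) (9.4297, 13) (0, 13)]  |A|=118.6717
3. ⊥bis P5·P1 via (6.33,6.02): [(0, 0) (8.8275, 0) (8.8709, 0.9381) (2.84, 13) (0, 13)]  |A|=78.9296
4. ⊥bis P5·P2 via (1.76,3.305): [(0, 5.1887) (4.848, 0) (8.8275, 0) (8.8709, 0.9381) (2.84, 13) (0, 13)]  |A|=66.3522
5. ⊥bis P5·P3 via (4.835,6.29): [(0, 11.1837) (0, 5.1887) (4.848, 0) (8.8275, 0) (8.8709, 0.9381) (7.5884, 3.5032)]  |A|=45.9752
6. ⊥bis P5·P4 via (8.425,6.555): [(0, 11.1837) (0, 5.1887) (4.848, 0) (8.8275, 0) (8.8709, 0.9381) (7.5884, 3.5032)]  |A|=45.9752
7. ⊥bis P5·P6 via (3.825,6.635): [(5.0234, 6.0993) (0, 8.3447) (0, 5.1887) (4.848, 0) (8.8275, 0) (8.8709, 0.9381) (7.5884, 3.5032)]  |A|=38.8447
8. ⊥bis P5·P7 via (4.645,7.005): [(5.0234, 6.0993) (0, 8.3447) (0, 5.1887) (4.848, 0) (8.8275, 0) (8.8709, 0.9381) (7.5884, 3.5032)]  |A|=38.8447
9. canonical 7-gon: [(5.0234, 6.0993) (0, 8.3447) (0, 5.1887) (4.848, 0) (8.8275, 0) (8.8709, 0.9381) (7.5884, 3.5032)]
10. shoelace: 38.8447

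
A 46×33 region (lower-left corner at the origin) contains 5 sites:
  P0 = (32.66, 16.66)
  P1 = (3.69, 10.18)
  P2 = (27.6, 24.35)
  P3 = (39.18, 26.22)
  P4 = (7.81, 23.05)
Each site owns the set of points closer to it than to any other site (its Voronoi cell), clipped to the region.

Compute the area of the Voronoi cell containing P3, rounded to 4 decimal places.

1. box [0,46]×[0,33]: [(0, 0) (46, 0) (46, 33) (0, 33)]
2. ⊥bis P3·P0 via (35.92,21.44): [(46, 14.5654) (46, 33) (18.9701, 33)]  |A|=249.1437
3. ⊥bis P3·P1 via (21.435,18.2): [(46, 14.5654) (46, 33) (18.9701, 33)]  |A|=249.1437
4. ⊥bis P3·P2 via (33.39,25.285): [(33.7746, 22.9032) (46, 14.5654) (46, 33) (32.1441, 33)]  |A|=182.6354
5. ⊥bis P3·P4 via (23.495,24.635): [(33.7746, 22.9032) (46, 14.5654) (46, 33) (32.1441, 33)]  |A|=182.6354
6. canonical 4-gon: [(33.7746, 22.9032) (46, 14.5654) (46, 33) (32.1441, 33)]
7. shoelace: 182.6354

Area of P3's cell: 182.6354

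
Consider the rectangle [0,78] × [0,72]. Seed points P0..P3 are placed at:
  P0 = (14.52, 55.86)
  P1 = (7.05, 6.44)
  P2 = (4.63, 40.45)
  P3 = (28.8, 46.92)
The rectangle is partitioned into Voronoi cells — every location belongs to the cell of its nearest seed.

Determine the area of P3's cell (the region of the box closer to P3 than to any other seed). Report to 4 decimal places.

Area of P3's cell: 3421.2181

1. box [0,78]×[0,72]: [(0, 0) (78, 0) (78, 72) (0, 72)]
2. ⊥bis P3·P0 via (21.66,51.39): [(0, 16.7921) (0, 0) (78, 0) (78, 72) (34.5629, 72)]  |A|=4661.9283
3. ⊥bis P3·P1 via (17.925,26.68): [(9.144, 31.398) (67.5805, 0) (78, 0) (78, 72) (34.5629, 72)]  |A|=3524.2073
4. ⊥bis P3·P2 via (16.715,43.685): [(16.7513, 43.5493) (21.8285, 24.5827) (67.5805, 0) (78, 0) (78, 72) (34.5629, 72)]  |A|=3421.2181
5. canonical 6-gon: [(16.7513, 43.5493) (21.8285, 24.5827) (67.5805, 0) (78, 0) (78, 72) (34.5629, 72)]
6. shoelace: 3421.2181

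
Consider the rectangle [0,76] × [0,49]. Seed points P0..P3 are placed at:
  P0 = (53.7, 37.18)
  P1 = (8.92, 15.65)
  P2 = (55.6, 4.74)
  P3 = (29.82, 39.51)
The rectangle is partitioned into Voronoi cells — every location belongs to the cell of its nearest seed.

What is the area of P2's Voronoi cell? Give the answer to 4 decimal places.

Area of P2's cell: 904.7838

1. box [0,76]×[0,49]: [(0, 0) (76, 0) (76, 49) (0, 49)]
2. ⊥bis P2·P0 via (54.65,20.96): [(0, 17.7592) (0, 0) (76, 0) (76, 22.2105)]  |A|=1518.8459
3. ⊥bis P2·P1 via (32.26,10.195): [(34.5002, 19.7798) (29.8772, 0) (76, 0) (76, 22.2105)]  |A|=917.0156
4. ⊥bis P2·P3 via (42.71,22.125): [(39.9799, 20.1008) (33.4423, 15.2535) (29.8772, 0) (76, 0) (76, 22.2105)]  |A|=904.7838
5. canonical 5-gon: [(39.9799, 20.1008) (33.4423, 15.2535) (29.8772, 0) (76, 0) (76, 22.2105)]
6. shoelace: 904.7838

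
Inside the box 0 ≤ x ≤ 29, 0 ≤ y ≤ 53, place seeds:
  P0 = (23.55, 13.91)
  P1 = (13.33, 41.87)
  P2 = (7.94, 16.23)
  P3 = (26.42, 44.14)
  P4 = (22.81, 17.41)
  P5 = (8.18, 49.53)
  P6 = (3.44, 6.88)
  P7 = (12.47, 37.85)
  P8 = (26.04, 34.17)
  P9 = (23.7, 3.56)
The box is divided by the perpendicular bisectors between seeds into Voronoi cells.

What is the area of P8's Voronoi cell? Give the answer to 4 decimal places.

1. box [0,29]×[0,53]: [(0, 0) (29, 0) (29, 53) (0, 53)]
2. ⊥bis P8·P0 via (24.795,24.04): [(0, 27.0874) (29, 23.5232) (29, 53) (0, 53)]  |A|=803.1469
3. ⊥bis P8·P1 via (19.685,38.02): [(12.1566, 25.5933) (29, 23.5232) (29, 53) (28.7602, 53)]  |A|=251.5303
4. ⊥bis P8·P2 via (16.99,25.2): [(13.8423, 28.3758) (17.2166, 24.9714) (29, 23.5232) (29, 53) (28.7602, 53)]  |A|=243.9666
5. ⊥bis P8·P3 via (26.23,39.155): [(20.5048, 39.3732) (13.8423, 28.3758) (17.2166, 24.9714) (29, 23.5232) (29, 39.0494)]  |A|=183.0764
6. ⊥bis P8·P4 via (24.425,25.79): [(20.5048, 39.3732) (13.8423, 28.3758) (14.5116, 27.7005) (29, 24.9083) (29, 39.0494)]  |A|=158.9219
7. ⊥bis P8·P5 via (17.11,41.85): [(20.5048, 39.3732) (13.8423, 28.3758) (14.5116, 27.7005) (29, 24.9083) (29, 39.0494)]  |A|=158.9219
8. ⊥bis P8·P6 via (14.74,20.525): [(20.5048, 39.3732) (13.8423, 28.3758) (14.5116, 27.7005) (29, 24.9083) (29, 39.0494)]  |A|=158.9219
9. ⊥bis P8·P7 via (19.255,36.01): [(20.5048, 39.3732) (19.8933, 38.3639) (16.8779, 27.2445) (29, 24.9083) (29, 39.0494)]  |A|=139.6929
10. ⊥bis P8·P9 via (24.87,18.865): [(20.5048, 39.3732) (19.8933, 38.3639) (16.8779, 27.2445) (29, 24.9083) (29, 39.0494)]  |A|=139.6929
11. canonical 5-gon: [(20.5048, 39.3732) (19.8933, 38.3639) (16.8779, 27.2445) (29, 24.9083) (29, 39.0494)]
12. shoelace: 139.6929

Area of P8's cell: 139.6929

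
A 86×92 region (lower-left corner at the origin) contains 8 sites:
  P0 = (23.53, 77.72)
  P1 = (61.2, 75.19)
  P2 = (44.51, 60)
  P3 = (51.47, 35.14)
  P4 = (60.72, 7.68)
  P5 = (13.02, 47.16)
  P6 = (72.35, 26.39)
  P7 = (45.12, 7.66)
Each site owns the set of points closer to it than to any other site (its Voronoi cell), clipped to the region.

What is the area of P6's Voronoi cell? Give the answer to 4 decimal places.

Area of P6's cell: 900.4844

1. box [0,86]×[0,92]: [(0, 0) (86, 0) (86, 92) (0, 92)]
2. ⊥bis P6·P0 via (47.94,52.055): [(0, 6.4592) (0, 0) (86, 0) (86, 88.2539)]  |A|=4072.6644
3. ⊥bis P6·P1 via (66.775,50.79): [(40.234, 44.7258) (0, 6.4592) (0, 0) (86, 0) (86, 55.1826)]  |A|=3315.8939
4. ⊥bis P6·P2 via (58.43,43.195): [(67.913, 51.05) (6.2826, 0) (86, 0) (86, 55.1826)]  |A|=2533.831
5. ⊥bis P6·P3 via (61.91,30.765): [(70.6751, 51.6811) (49.0176, 0) (86, 0) (86, 55.1826)]  |A|=1378.4793
6. ⊥bis P6·P4 via (66.535,17.035): [(70.6751, 51.6811) (58.3011, 22.1531) (86, 4.9357) (86, 55.1826)]  |A|=900.4844
7. ⊥bis P6·P5 via (42.685,36.775): [(70.6751, 51.6811) (58.3011, 22.1531) (86, 4.9357) (86, 55.1826)]  |A|=900.4844
8. ⊥bis P6·P7 via (58.735,17.025): [(70.6751, 51.6811) (58.3011, 22.1531) (86, 4.9357) (86, 55.1826)]  |A|=900.4844
9. canonical 4-gon: [(70.6751, 51.6811) (58.3011, 22.1531) (86, 4.9357) (86, 55.1826)]
10. shoelace: 900.4844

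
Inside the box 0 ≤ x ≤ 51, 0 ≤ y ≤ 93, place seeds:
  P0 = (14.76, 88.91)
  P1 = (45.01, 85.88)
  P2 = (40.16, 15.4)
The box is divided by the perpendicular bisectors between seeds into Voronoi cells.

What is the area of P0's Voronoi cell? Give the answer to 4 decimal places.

1. box [0,51]×[0,93]: [(0, 0) (51, 0) (51, 93) (0, 93)]
2. ⊥bis P0·P1 via (29.885,87.395): [(0, 0) (21.1311, 0) (30.4464, 93) (0, 93)]  |A|=2398.3529
3. ⊥bis P0·P2 via (27.46,52.155): [(0, 42.6667) (26.3156, 51.7596) (30.4464, 93) (0, 93)]  |A|=1290.0864
4. canonical 4-gon: [(0, 42.6667) (26.3156, 51.7596) (30.4464, 93) (0, 93)]
5. shoelace: 1290.0864

Area of P0's cell: 1290.0864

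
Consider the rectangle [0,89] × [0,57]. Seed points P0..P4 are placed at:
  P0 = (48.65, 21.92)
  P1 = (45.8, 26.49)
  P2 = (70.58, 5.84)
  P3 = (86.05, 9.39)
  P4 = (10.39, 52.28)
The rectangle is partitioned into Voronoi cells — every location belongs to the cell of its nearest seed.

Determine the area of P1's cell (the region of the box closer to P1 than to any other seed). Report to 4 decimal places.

1. box [0,89]×[0,57]: [(0, 0) (89, 0) (89, 57) (0, 57)]
2. ⊥bis P1·P0 via (47.225,24.205): [(0, 0) (8.4121, 0) (89, 50.2572) (89, 57) (0, 57)]  |A|=3047.9364
3. ⊥bis P1·P2 via (58.19,16.165): [(0, 0) (8.4121, 0) (84.0036, 47.1413) (89, 53.137) (89, 57) (0, 57)]  |A|=3040.7422
4. ⊥bis P1·P3 via (65.925,17.94): [(0, 0) (8.4121, 0) (76.2864, 42.3286) (82.5194, 57) (0, 57)]  |A|=2957.5345
5. ⊥bis P1·P4 via (28.095,39.385): [(0, 0.8102) (0, 0) (8.4121, 0) (76.2864, 42.3286) (82.5194, 57) (40.9245, 57)]  |A|=1807.7663
6. canonical 6-gon: [(0, 0.8102) (0, 0) (8.4121, 0) (76.2864, 42.3286) (82.5194, 57) (40.9245, 57)]
7. shoelace: 1807.7663

Area of P1's cell: 1807.7663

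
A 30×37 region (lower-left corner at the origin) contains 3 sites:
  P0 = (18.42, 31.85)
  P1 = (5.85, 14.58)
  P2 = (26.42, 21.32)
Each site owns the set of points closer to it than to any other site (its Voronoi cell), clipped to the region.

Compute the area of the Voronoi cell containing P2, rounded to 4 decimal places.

Area of P2's cell: 324.5895

1. box [0,30]×[0,37]: [(0, 0) (30, 0) (30, 37) (0, 37)]
2. ⊥bis P2·P0 via (22.42,26.585): [(0, 9.5518) (0, 0) (30, 0) (30, 32.3438)]  |A|=628.4332
3. ⊥bis P2·P1 via (16.135,17.95): [(15.1223, 21.0407) (22.0165, 0) (30, 0) (30, 32.3438)]  |A|=324.5895
4. canonical 4-gon: [(15.1223, 21.0407) (22.0165, 0) (30, 0) (30, 32.3438)]
5. shoelace: 324.5895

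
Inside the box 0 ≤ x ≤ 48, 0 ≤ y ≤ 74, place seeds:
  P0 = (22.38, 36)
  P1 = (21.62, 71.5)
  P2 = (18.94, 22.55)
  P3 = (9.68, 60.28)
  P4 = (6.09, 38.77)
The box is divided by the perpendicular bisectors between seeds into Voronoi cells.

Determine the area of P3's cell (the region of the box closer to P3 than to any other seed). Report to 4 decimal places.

1. box [0,48]×[0,74]: [(0, 0) (48, 0) (48, 74) (0, 74)]
2. ⊥bis P3·P0 via (16.03,48.14): [(0, 39.7553) (48, 64.8624) (48, 74) (0, 74)]  |A|=1041.1765
3. ⊥bis P3·P1 via (15.65,65.89): [(0, 39.7553) (26.9582, 53.8561) (8.029, 74) (0, 74)]  |A|=542.4558
4. ⊥bis P3·P2 via (14.31,41.415): [(0, 39.7553) (26.9582, 53.8561) (8.029, 74) (0, 74)]  |A|=542.4558
5. ⊥bis P3·P4 via (7.885,49.525): [(0, 50.841) (16.0671, 48.1594) (26.9582, 53.8561) (8.029, 74) (0, 74)]  |A|=453.3981
6. canonical 5-gon: [(0, 50.841) (16.0671, 48.1594) (26.9582, 53.8561) (8.029, 74) (0, 74)]
7. shoelace: 453.3981

Area of P3's cell: 453.3981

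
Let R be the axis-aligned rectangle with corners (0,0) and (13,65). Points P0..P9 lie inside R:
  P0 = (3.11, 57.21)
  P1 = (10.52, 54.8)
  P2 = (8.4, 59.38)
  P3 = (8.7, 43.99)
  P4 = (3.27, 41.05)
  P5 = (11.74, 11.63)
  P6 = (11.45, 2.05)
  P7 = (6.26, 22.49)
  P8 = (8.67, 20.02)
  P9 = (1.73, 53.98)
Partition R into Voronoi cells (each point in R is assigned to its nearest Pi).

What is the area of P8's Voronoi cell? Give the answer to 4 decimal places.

1. box [0,13]×[0,65]: [(0, 0) (13, 0) (13, 65) (0, 65)]
2. ⊥bis P8·P0 via (5.89,38.615): [(0, 37.7344) (0, 0) (13, 0) (13, 39.678)]  |A|=503.1806
3. ⊥bis P8·P1 via (9.595,37.41): [(0.9174, 37.8716) (0, 37.7344) (0, 0) (13, 0) (13, 37.2289)]  |A|=488.3849
4. ⊥bis P8·P2 via (8.535,39.7): [(0.9174, 37.8716) (0, 37.7344) (0, 0) (13, 0) (13, 37.2289)]  |A|=488.3849
5. ⊥bis P8·P3 via (8.685,32.005): [(0, 32.0159) (0, 0) (13, 0) (13, 31.9996)]  |A|=416.1006
6. ⊥bis P8·P4 via (5.97,30.535): [(11.6802, 32.0013) (0, 29.002) (0, 0) (13, 0) (13, 31.9996)]  |A|=398.4995
7. ⊥bis P8·P5 via (10.205,15.825): [(11.6802, 32.0013) (0, 29.002) (0, 12.0909) (13, 16.8477) (13, 31.9996)]  |A|=210.3986
8. ⊥bis P8·P6 via (10.06,11.035): [(11.6802, 32.0013) (0, 29.002) (0, 12.0909) (13, 16.8477) (13, 31.9996)]  |A|=210.3986
9. ⊥bis P8·P7 via (7.465,21.255): [(0, 13.9713) (0, 12.0909) (13, 16.8477) (13, 26.6555)]  |A|=75.9739
10. ⊥bis P8·P9 via (5.2,37): [(0, 13.9713) (0, 12.0909) (13, 16.8477) (13, 26.6555)]  |A|=75.9739
11. canonical 4-gon: [(0, 13.9713) (0, 12.0909) (13, 16.8477) (13, 26.6555)]
12. shoelace: 75.9739

Area of P8's cell: 75.9739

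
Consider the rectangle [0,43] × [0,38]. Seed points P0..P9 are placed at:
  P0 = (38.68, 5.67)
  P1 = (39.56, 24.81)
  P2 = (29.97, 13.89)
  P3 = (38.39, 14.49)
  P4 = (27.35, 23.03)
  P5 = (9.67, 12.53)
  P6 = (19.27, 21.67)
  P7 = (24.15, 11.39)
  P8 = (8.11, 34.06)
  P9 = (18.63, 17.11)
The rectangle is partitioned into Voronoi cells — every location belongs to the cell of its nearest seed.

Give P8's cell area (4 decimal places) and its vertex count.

1. box [0,43]×[0,38]: [(0, 0) (43, 0) (43, 38) (0, 38)]
2. ⊥bis P8·P0 via (23.395,19.865): [(0, 0) (4.9466, 0) (40.2368, 38) (0, 38)]  |A|=858.484
3. ⊥bis P8·P1 via (23.835,29.435): [(0, 0) (4.9466, 0) (19.9196, 16.1228) (26.3541, 38) (0, 38)]  |A|=706.6272
4. ⊥bis P8·P2 via (19.04,23.975): [(0, 3.3397) (23.7214, 29.0486) (26.3541, 38) (0, 38)]  |A|=529.048
5. ⊥bis P8·P3 via (23.25,24.275): [(0, 3.3397) (23.7214, 29.0486) (26.3541, 38) (0, 38)]  |A|=529.048
6. ⊥bis P8·P4 via (17.73,28.545): [(0, 3.3397) (8.6621, 12.7276) (23.1504, 38) (0, 38)]  |A|=442.6493
7. ⊥bis P8·P5 via (8.89,23.295): [(0, 22.6509) (14.9729, 23.7358) (23.1504, 38) (0, 38)]  |A|=280.0224
8. ⊥bis P8·P6 via (13.69,27.865): [(0, 22.6509) (8.5924, 23.2734) (21.2375, 34.6632) (23.1504, 38) (0, 38)]  |A|=246.6089
9. ⊥bis P8·P7 via (16.13,22.725): [(0, 22.6509) (8.5924, 23.2734) (21.2375, 34.6632) (23.1504, 38) (0, 38)]  |A|=246.6089
10. ⊥bis P8·P9 via (13.37,25.585): [(0, 22.6509) (8.5924, 23.2734) (21.2375, 34.6632) (23.1504, 38) (0, 38)]  |A|=246.6089
11. canonical 5-gon: [(0, 22.6509) (8.5924, 23.2734) (21.2375, 34.6632) (23.1504, 38) (0, 38)]
12. shoelace: 246.6089

Area of P8's cell: 246.6089 (5 vertices)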